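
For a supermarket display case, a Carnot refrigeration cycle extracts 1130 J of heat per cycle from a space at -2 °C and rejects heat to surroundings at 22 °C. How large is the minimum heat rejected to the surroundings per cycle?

Q_H ≈ 1230 J

T_H = 22 °C → 22 + 273.15 = 295.15 K.
T_C = -2 °C → -2 + 273.15 = 271.15 K.
For a reversible cycle Q_H/Q_C = T_H/T_C, so Q_H = Q_C·T_H/T_C = 1130 × 295.15/271.15 = 1230 J.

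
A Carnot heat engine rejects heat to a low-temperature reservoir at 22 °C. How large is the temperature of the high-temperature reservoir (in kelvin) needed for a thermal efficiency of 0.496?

T_H ≈ 586 K

T_C = 22 °C → 22 + 273.15 = 295.15 K.
From η = 1 − T_C/T_H, solving for T_H gives T_H = T_C/(1 − η) = 295.15/(1 − 0.496) = 586 K.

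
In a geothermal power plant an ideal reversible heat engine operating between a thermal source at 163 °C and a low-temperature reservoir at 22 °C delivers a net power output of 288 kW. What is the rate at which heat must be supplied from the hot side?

T_H = 163 °C → 163 + 273.15 = 436.15 K.
T_C = 22 °C → 22 + 273.15 = 295.15 K.
For a reversible engine, η = 1 − T_C/T_H = 1 − 295.15/436.15 = 0.3233.
Q_H = W/η = 288/0.3233 = 891 kW.

Q̇_H ≈ 891 kW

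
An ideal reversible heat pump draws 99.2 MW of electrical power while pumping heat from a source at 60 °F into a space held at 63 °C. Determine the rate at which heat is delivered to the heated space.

T_H = 63 °C → 63 + 273.15 = 336.15 K.
T_C = 60 °F → (60 − 32) × 5/9 = 15.56 °C = 288.71 K.
Reversible heating COP: COP_HP = T_H/(T_H − T_C) = 336.15/47.44 = 7.0851.
Q_H = COP_HP · W = 7.0851 × 99.2 = 703 MW.

Q̇_H ≈ 703 MW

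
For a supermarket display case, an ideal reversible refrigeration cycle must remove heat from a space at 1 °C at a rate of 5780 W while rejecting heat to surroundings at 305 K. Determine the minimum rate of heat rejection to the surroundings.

Q̇_H ≈ 6430 W

T_C = 1 °C → 1 + 273.15 = 274.15 K.
For a reversible cycle Q_H/Q_C = T_H/T_C, so Q_H = Q_C·T_H/T_C = 5780 × 305.00/274.15 = 6430 W.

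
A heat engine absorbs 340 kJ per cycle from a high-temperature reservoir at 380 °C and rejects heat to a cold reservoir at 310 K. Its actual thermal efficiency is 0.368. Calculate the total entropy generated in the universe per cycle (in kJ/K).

T_H = 380 °C → 380 + 273.15 = 653.15 K.
W = η·Q_H = 0.368 × 340 = 125.1 kJ, so Q_C = Q_H − W = 214.9 kJ.
Entropy balance on the reservoirs: −Q_H/T_H = -0.5206 kJ/K, +Q_C/T_C = 0.6932 kJ/K.
ΔS_univ = −Q_H/T_H + Q_C/T_C = 0.173 kJ/K (> 0, since η = 0.368 < η_Carnot = 0.525).

ΔS_univ ≈ 0.173 kJ/K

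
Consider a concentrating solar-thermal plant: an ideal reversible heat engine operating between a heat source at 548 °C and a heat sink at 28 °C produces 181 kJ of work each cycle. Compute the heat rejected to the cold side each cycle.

T_H = 548 °C → 548 + 273.15 = 821.15 K.
T_C = 28 °C → 28 + 273.15 = 301.15 K.
For a reversible engine, η = 1 − T_C/T_H = 1 − 301.15/821.15 = 0.6333.
Since Q_C/Q_H = T_C/T_H and Q_H = W/η, Q_C = W·T_C/(T_H − T_C) = 181 × 301.15/520.00 = 104.8 kJ.

Q_C ≈ 104.8 kJ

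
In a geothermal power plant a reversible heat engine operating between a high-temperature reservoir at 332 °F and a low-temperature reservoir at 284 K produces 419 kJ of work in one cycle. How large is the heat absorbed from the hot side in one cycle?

Q_H ≈ 1180 kJ

T_H = 332 °F → (332 − 32) × 5/9 = 166.67 °C = 439.82 K.
Since the cycle is reversible, η = 1 − T_C/T_H = 1 − 284.00/439.82 = 0.3543.
Q_H = W/η = 419/0.3543 = 1180 kJ.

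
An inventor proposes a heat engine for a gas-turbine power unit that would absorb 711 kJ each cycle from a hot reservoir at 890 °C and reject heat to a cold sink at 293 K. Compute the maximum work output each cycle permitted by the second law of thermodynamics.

W_max ≈ 531.9 kJ

T_H = 890 °C → 890 + 273.15 = 1163.15 K.
By the Carnot theorem, η_max = 1 − T_C/T_H = 1 − 293.00/1163.15 = 0.7481.
W_max = η_max · Q_H = 0.7481 × 711 = 531.9 kJ.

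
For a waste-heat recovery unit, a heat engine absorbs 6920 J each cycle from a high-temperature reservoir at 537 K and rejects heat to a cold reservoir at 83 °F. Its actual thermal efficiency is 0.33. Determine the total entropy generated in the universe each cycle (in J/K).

T_C = 83 °F → (83 − 32) × 5/9 = 28.33 °C = 301.48 K.
W = η·Q_H = 0.33 × 6920 = 2284 J, so Q_C = Q_H − W = 4636 J.
Reservoir entropy changes: ΔS_H = −Q_H/T_H = −6920/537.00 = -12.89 J/K and ΔS_C = +Q_C/T_C = 4636/301.48 = 15.38 J/K.
ΔS_univ = −Q_H/T_H + Q_C/T_C = 2.492 J/K (> 0, since η = 0.33 < η_Carnot = 0.439).

ΔS_univ ≈ 2.492 J/K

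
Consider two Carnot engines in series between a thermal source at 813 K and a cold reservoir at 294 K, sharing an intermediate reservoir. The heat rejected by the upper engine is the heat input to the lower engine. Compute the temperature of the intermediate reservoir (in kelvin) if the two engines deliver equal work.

For reversible stages Q_m = Q_H·(T_m/T_H). Setting W₁ = Q_H(1 − T_m/T_H) equal to W₂ = Q_m(1 − T_C/T_m) = Q_H·(T_m − T_C)/T_H gives T_H − T_m = T_m − T_C, so T_m = (T_H + T_C)/2 = (813.00 + 294.00)/2 = 554 K.

T_m ≈ 554 K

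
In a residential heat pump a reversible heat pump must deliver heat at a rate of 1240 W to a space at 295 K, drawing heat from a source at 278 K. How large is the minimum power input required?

COP_HP = T_H/(T_H − T_C) = 295.00/17.00 = 17.3529.
W = Q_H/COP_HP = 1240/17.3529 = 71.46 W.

Ẇ_in ≈ 71.46 W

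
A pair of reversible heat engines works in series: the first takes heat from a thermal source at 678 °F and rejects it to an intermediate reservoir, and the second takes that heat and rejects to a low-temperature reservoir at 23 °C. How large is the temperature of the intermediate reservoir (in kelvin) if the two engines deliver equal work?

T_m ≈ 464 K

T_H = 678 °F → (678 − 32) × 5/9 = 358.89 °C = 632.04 K.
T_C = 23 °C → 23 + 273.15 = 296.15 K.
For reversible stages Q_m = Q_H·(T_m/T_H). Setting W₁ = Q_H(1 − T_m/T_H) equal to W₂ = Q_m(1 − T_C/T_m) = Q_H·(T_m − T_C)/T_H gives T_H − T_m = T_m − T_C, so T_m = (T_H + T_C)/2 = (632.04 + 296.15)/2 = 464 K.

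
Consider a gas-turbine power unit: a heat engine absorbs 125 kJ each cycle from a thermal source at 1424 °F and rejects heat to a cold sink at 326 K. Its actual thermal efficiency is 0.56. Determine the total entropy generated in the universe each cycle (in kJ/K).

ΔS_univ ≈ 0.0493 kJ/K

T_H = 1424 °F → (1424 − 32) × 5/9 = 773.33 °C = 1046.48 K.
W = η·Q_H = 0.56 × 125 = 70.00 kJ, so Q_C = Q_H − W = 55.00 kJ.
Entropy balance on the reservoirs: −Q_H/T_H = -0.1194 kJ/K, +Q_C/T_C = 0.1687 kJ/K.
ΔS_univ = −Q_H/T_H + Q_C/T_C = 0.0493 kJ/K (> 0, since η = 0.56 < η_Carnot = 0.688).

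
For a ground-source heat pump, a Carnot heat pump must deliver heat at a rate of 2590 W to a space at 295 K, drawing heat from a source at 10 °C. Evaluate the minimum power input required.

T_C = 10 °C → 10 + 273.15 = 283.15 K.
The Carnot heat-pump COP is COP_HP = T_H/(T_H − T_C) = 295.00/11.85 = 24.8945.
W = Q_H/COP_HP = 2590/24.8945 = 104.0 W.

Ẇ_in ≈ 104.0 W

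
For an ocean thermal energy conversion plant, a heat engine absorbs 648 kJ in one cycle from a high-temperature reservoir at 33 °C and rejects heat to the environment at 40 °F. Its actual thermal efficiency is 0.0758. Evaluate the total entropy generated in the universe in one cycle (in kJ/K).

T_H = 33 °C → 33 + 273.15 = 306.15 K.
T_C = 40 °F → (40 − 32) × 5/9 = 4.44 °C = 277.59 K.
W = η·Q_H = 0.0758 × 648 = 49.12 kJ, so Q_C = Q_H − W = 598.9 kJ.
Reservoir entropy changes: ΔS_H = −Q_H/T_H = −648/306.15 = -2.117 kJ/K and ΔS_C = +Q_C/T_C = 598.9/277.59 = 2.157 kJ/K.
ΔS_univ = −Q_H/T_H + Q_C/T_C = 0.0408 kJ/K (> 0, since η = 0.0758 < η_Carnot = 0.093).

ΔS_univ ≈ 0.0408 kJ/K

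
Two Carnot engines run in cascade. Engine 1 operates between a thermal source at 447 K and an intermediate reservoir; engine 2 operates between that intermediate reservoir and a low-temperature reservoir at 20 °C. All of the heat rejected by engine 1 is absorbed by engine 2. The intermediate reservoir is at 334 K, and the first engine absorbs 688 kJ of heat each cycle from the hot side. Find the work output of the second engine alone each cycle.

W₂ ≈ 62.87 kJ

T_C = 20 °C → 20 + 273.15 = 293.15 K.
Heat entering the second stage: Q_m = Q_H·(T_m/T_H) = 688 × 334.00/447.00 = 514.1 kJ.
Second-stage efficiency η₂ = 1 − T_C/T_m = 1 − 293.15/334.00 = 0.1223, so W₂ = η₂·Q_m = 62.87 kJ.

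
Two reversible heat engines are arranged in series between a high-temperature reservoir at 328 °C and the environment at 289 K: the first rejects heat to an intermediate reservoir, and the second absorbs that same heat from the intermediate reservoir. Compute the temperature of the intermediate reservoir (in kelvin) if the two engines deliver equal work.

T_H = 328 °C → 328 + 273.15 = 601.15 K.
For reversible stages Q_m = Q_H·(T_m/T_H). Setting W₁ = Q_H(1 − T_m/T_H) equal to W₂ = Q_m(1 − T_C/T_m) = Q_H·(T_m − T_C)/T_H gives T_H − T_m = T_m − T_C, so T_m = (T_H + T_C)/2 = (601.15 + 289.00)/2 = 445 K.

T_m ≈ 445 K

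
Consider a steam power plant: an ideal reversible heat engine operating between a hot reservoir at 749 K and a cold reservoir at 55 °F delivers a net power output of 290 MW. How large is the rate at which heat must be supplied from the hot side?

T_C = 55 °F → (55 − 32) × 5/9 = 12.78 °C = 285.93 K.
For a reversible engine, η = 1 − T_C/T_H = 1 − 285.93/749.00 = 0.6183.
Q_H = W/η = 290/0.6183 = 469.1 MW.

Q̇_H ≈ 469.1 MW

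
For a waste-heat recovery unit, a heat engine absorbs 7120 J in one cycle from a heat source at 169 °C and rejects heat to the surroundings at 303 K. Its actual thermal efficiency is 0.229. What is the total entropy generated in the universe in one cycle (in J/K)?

T_H = 169 °C → 169 + 273.15 = 442.15 K.
W = η·Q_H = 0.229 × 7120 = 1630 J, so Q_C = Q_H − W = 5490 J.
The hot reservoir loses entropy Q_H/T_H = 7120/442.15 = 16.10 J/K; the cold reservoir gains Q_C/T_C = 5490/303.00 = 18.12 J/K.
ΔS_univ = −Q_H/T_H + Q_C/T_C = 2.01 J/K (> 0, since η = 0.229 < η_Carnot = 0.315).

ΔS_univ ≈ 2.01 J/K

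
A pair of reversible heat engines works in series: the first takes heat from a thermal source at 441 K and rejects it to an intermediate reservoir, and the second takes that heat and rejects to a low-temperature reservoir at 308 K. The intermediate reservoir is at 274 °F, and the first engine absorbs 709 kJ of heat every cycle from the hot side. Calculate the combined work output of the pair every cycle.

W_total ≈ 214 kJ

Two reversible stages in series are equivalent to a single Carnot engine between T_H and T_C, so η_total = 1 − T_C/T_H = 1 − 308.00/441.00 = 0.3016.
W_total = η_total · Q_H = 0.3016 × 709 = 214 kJ.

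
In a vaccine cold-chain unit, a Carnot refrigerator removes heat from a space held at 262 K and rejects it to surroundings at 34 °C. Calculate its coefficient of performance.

COP_R ≈ 5.80

T_H = 34 °C → 34 + 273.15 = 307.15 K.
For a reversible refrigerator, COP_R = T_C/(T_H − T_C) = 262.00/(307.15 − 262.00) = 5.80.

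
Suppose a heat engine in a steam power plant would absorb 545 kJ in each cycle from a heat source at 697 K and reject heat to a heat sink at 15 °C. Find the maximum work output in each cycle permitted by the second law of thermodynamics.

T_C = 15 °C → 15 + 273.15 = 288.15 K.
The second-law ceiling is the Carnot efficiency, η_max = 1 − T_C/T_H = 1 − 288.15/697.00 = 0.5866.
W_max = η_max · Q_H = 0.5866 × 545 = 320 kJ.

W_max ≈ 320 kJ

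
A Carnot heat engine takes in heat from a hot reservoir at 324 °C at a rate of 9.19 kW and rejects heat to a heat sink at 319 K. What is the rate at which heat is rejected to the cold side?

T_H = 324 °C → 324 + 273.15 = 597.15 K.
η_rev = 1 − T_C/T_H = 1 − 319.00/597.15 = 0.4658.
For a reversible cycle Q_C/Q_H = T_C/T_H, so Q_C = 9.19 × 319.00/597.15 = 4.909 kW.

Q̇_C ≈ 4.909 kW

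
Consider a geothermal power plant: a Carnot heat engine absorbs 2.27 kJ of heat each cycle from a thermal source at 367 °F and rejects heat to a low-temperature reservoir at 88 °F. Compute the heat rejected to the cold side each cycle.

Q_C ≈ 1.50 kJ

T_H = 367 °F → (367 − 32) × 5/9 = 186.11 °C = 459.26 K.
T_C = 88 °F → (88 − 32) × 5/9 = 31.11 °C = 304.26 K.
Carnot efficiency: η = 1 − T_C/T_H = 1 − 304.26/459.26 = 0.3375.
For a reversible cycle Q_C/Q_H = T_C/T_H, so Q_C = 2.27 × 304.26/459.26 = 1.50 kJ.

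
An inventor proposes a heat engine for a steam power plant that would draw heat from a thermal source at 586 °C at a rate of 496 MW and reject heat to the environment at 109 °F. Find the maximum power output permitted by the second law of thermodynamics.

Ẇ_max ≈ 314 MW

T_H = 586 °C → 586 + 273.15 = 859.15 K.
T_C = 109 °F → (109 − 32) × 5/9 = 42.78 °C = 315.93 K.
No engine can exceed the Carnot limit: η_max = 1 − T_C/T_H = 1 − 315.93/859.15 = 0.6323.
W_max = η_max · Q_H = 0.6323 × 496 = 314 MW.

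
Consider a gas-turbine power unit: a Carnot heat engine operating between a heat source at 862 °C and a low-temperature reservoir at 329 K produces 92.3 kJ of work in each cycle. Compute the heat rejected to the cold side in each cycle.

Q_C ≈ 37.7 kJ

T_H = 862 °C → 862 + 273.15 = 1135.15 K.
For a reversible engine, η = 1 − T_C/T_H = 1 − 329.00/1135.15 = 0.7102.
Since Q_C/Q_H = T_C/T_H and Q_H = W/η, Q_C = W·T_C/(T_H − T_C) = 92.3 × 329.00/806.15 = 37.7 kJ.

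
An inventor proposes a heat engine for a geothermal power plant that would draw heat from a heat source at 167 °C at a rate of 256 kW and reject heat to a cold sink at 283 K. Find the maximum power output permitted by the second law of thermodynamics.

T_H = 167 °C → 167 + 273.15 = 440.15 K.
The second-law ceiling is the Carnot efficiency, η_max = 1 − T_C/T_H = 1 − 283.00/440.15 = 0.3570.
W_max = η_max · Q_H = 0.3570 × 256 = 91.40 kW.

Ẇ_max ≈ 91.40 kW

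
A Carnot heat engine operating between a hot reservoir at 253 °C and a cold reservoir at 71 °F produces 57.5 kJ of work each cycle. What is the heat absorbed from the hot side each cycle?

Q_H ≈ 130.8 kJ

T_H = 253 °C → 253 + 273.15 = 526.15 K.
T_C = 71 °F → (71 − 32) × 5/9 = 21.67 °C = 294.82 K.
η_rev = 1 − T_C/T_H = 1 − 294.82/526.15 = 0.4397.
Q_H = W/η = 57.5/0.4397 = 130.8 kJ.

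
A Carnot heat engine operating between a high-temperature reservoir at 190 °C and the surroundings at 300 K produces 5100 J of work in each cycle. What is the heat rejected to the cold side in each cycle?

Q_C ≈ 9380 J

T_H = 190 °C → 190 + 273.15 = 463.15 K.
For a reversible engine, η = 1 − T_C/T_H = 1 − 300.00/463.15 = 0.3523.
Since Q_C/Q_H = T_C/T_H and Q_H = W/η, Q_C = W·T_C/(T_H − T_C) = 5100 × 300.00/163.15 = 9380 J.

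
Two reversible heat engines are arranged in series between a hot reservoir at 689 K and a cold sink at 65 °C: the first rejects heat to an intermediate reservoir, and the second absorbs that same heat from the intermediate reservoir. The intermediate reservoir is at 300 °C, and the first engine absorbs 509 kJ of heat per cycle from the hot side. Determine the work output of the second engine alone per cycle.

W₂ ≈ 173.6 kJ

T_C = 65 °C → 65 + 273.15 = 338.15 K.
T_m = 300 °C → 300 + 273.15 = 573.15 K.
Heat entering the second stage: Q_m = Q_H·(T_m/T_H) = 509 × 573.15/689.00 = 423.4 kJ.
Second-stage efficiency η₂ = 1 − T_C/T_m = 1 − 338.15/573.15 = 0.4100, so W₂ = η₂·Q_m = 173.6 kJ.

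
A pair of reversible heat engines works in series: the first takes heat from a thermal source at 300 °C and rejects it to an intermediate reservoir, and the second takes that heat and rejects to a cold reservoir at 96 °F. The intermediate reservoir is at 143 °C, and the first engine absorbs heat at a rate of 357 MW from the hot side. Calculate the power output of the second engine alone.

T_H = 300 °C → 300 + 273.15 = 573.15 K.
T_C = 96 °F → (96 − 32) × 5/9 = 35.56 °C = 308.71 K.
T_m = 143 °C → 143 + 273.15 = 416.15 K.
Heat entering the second stage: Q_m = Q_H·(T_m/T_H) = 357 × 416.15/573.15 = 259 MW.
Second-stage efficiency η₂ = 1 − T_C/T_m = 1 − 308.71/416.15 = 0.2582, so W₂ = η₂·Q_m = 66.9 MW.

Ẇ₂ ≈ 66.9 MW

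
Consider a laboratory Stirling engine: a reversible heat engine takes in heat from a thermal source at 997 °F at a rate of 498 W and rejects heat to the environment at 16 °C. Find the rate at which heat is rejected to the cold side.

Q̇_C ≈ 178 W

T_H = 997 °F → (997 − 32) × 5/9 = 536.11 °C = 809.26 K.
T_C = 16 °C → 16 + 273.15 = 289.15 K.
Since the cycle is reversible, η = 1 − T_C/T_H = 1 − 289.15/809.26 = 0.6427.
For a reversible cycle Q_C/Q_H = T_C/T_H, so Q_C = 498 × 289.15/809.26 = 178 W.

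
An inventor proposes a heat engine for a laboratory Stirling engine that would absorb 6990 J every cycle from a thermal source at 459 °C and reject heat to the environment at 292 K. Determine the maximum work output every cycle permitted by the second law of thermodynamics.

T_H = 459 °C → 459 + 273.15 = 732.15 K.
The upper bound on efficiency is η_max = 1 − T_C/T_H = 1 − 292.00/732.15 = 0.6012.
W_max = η_max · Q_H = 0.6012 × 6990 = 4200 J.

W_max ≈ 4200 J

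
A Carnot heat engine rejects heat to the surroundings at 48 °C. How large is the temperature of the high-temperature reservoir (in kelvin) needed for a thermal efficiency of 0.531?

T_C = 48 °C → 48 + 273.15 = 321.15 K.
From η = 1 − T_C/T_H, solving for T_H gives T_H = T_C/(1 − η) = 321.15/(1 − 0.531) = 685 K.

T_H ≈ 685 K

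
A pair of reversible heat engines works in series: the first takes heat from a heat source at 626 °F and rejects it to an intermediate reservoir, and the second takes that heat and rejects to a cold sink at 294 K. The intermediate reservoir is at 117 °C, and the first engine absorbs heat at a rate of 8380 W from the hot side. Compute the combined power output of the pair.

T_H = 626 °F → (626 − 32) × 5/9 = 330.00 °C = 603.15 K.
Two reversible stages in series are equivalent to a single Carnot engine between T_H and T_C, so η_total = 1 − T_C/T_H = 1 − 294.00/603.15 = 0.5126.
W_total = η_total · Q_H = 0.5126 × 8380 = 4295 W.

Ẇ_total ≈ 4295 W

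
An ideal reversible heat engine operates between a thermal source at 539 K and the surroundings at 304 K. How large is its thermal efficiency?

Since the cycle is reversible, η = 1 − T_C/T_H = 1 − 304.00/539.00 = 0.4360.

η ≈ 0.4360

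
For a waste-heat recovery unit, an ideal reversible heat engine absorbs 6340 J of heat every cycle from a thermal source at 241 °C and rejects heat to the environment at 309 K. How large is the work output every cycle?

T_H = 241 °C → 241 + 273.15 = 514.15 K.
Carnot efficiency: η = 1 − T_C/T_H = 1 − 309.00/514.15 = 0.3990.
W = η·Q_H = 0.3990 × 6340 = 2530 J.

W ≈ 2530 J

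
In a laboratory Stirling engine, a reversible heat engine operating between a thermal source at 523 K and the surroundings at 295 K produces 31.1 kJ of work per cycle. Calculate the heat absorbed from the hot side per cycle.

Q_H ≈ 71.3 kJ

For a reversible engine, η = 1 − T_C/T_H = 1 − 295.00/523.00 = 0.4359.
Q_H = W/η = 31.1/0.4359 = 71.3 kJ.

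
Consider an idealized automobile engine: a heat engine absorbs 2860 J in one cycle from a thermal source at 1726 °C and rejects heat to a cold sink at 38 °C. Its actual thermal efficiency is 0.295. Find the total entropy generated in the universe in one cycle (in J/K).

ΔS_univ ≈ 5.05 J/K

T_H = 1726 °C → 1726 + 273.15 = 1999.15 K.
T_C = 38 °C → 38 + 273.15 = 311.15 K.
W = η·Q_H = 0.295 × 2860 = 843.7 J, so Q_C = Q_H − W = 2016 J.
Entropy balance on the reservoirs: −Q_H/T_H = -1.431 J/K, +Q_C/T_C = 6.480 J/K.
ΔS_univ = −Q_H/T_H + Q_C/T_C = 5.05 J/K (> 0, since η = 0.295 < η_Carnot = 0.844).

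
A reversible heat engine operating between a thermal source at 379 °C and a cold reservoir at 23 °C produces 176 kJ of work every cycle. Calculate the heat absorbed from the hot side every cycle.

Q_H ≈ 322 kJ

T_H = 379 °C → 379 + 273.15 = 652.15 K.
T_C = 23 °C → 23 + 273.15 = 296.15 K.
Since the cycle is reversible, η = 1 − T_C/T_H = 1 − 296.15/652.15 = 0.5459.
Q_H = W/η = 176/0.5459 = 322 kJ.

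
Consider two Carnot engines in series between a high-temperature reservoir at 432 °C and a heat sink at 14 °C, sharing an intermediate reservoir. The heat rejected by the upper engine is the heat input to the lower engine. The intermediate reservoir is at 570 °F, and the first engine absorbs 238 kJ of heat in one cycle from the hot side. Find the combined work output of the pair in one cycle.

W_total ≈ 141.1 kJ

T_H = 432 °C → 432 + 273.15 = 705.15 K.
T_C = 14 °C → 14 + 273.15 = 287.15 K.
Two reversible stages in series are equivalent to a single Carnot engine between T_H and T_C, so η_total = 1 − T_C/T_H = 1 − 287.15/705.15 = 0.5928.
W_total = η_total · Q_H = 0.5928 × 238 = 141.1 kJ.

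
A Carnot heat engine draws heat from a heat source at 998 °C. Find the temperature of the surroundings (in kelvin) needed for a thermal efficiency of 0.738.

T_H = 998 °C → 998 + 273.15 = 1271.15 K.
From η = 1 − T_C/T_H, T_C = T_H·(1 − η) = 1271.15 × (1 − 0.738) = 333 K.

T_C ≈ 333 K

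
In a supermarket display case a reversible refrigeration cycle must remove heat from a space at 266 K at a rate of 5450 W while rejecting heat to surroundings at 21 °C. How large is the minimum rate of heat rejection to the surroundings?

Q̇_H ≈ 6027 W

T_H = 21 °C → 21 + 273.15 = 294.15 K.
For a reversible cycle Q_H/Q_C = T_H/T_C, so Q_H = Q_C·T_H/T_C = 5450 × 294.15/266.00 = 6027 W.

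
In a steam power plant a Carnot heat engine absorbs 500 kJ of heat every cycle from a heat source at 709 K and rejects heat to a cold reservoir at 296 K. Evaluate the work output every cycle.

The Carnot efficiency is η = 1 − T_C/T_H = 1 − 296.00/709.00 = 0.5825.
W = η·Q_H = 0.5825 × 500 = 291.3 kJ.

W ≈ 291.3 kJ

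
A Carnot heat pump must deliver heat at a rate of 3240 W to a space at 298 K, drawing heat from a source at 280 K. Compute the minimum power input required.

Ẇ_in ≈ 196 W

For a reversible heat pump, COP_HP = T_H/(T_H − T_C) = 298.00/18.00 = 16.5556.
W = Q_H/COP_HP = 3240/16.5556 = 196 W.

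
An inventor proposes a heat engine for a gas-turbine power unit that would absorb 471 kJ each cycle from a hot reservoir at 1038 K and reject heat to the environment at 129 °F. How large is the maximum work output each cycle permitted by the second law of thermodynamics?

W_max ≈ 322.6 kJ

T_C = 129 °F → (129 − 32) × 5/9 = 53.89 °C = 327.04 K.
The second-law ceiling is the Carnot efficiency, η_max = 1 − T_C/T_H = 1 − 327.04/1038.00 = 0.6849.
W_max = η_max · Q_H = 0.6849 × 471 = 322.6 kJ.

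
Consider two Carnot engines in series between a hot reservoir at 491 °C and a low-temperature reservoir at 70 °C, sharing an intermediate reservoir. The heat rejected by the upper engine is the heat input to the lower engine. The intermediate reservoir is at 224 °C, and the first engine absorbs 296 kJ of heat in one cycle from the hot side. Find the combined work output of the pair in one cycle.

T_H = 491 °C → 491 + 273.15 = 764.15 K.
T_C = 70 °C → 70 + 273.15 = 343.15 K.
Two reversible stages in series are equivalent to a single Carnot engine between T_H and T_C, so η_total = 1 − T_C/T_H = 1 − 343.15/764.15 = 0.5509.
W_total = η_total · Q_H = 0.5509 × 296 = 163 kJ.

W_total ≈ 163 kJ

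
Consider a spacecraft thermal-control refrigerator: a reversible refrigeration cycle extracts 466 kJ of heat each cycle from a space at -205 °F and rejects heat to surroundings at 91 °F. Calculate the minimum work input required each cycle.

T_H = 91 °F → (91 − 32) × 5/9 = 32.78 °C = 305.93 K.
T_C = -205 °F → (-205 − 32) × 5/9 = -131.67 °C = 141.48 K.
Carnot COP: COP_R = T_C/(T_H − T_C) = 141.48/164.44 = 0.8604.
W = Q_C/COP_R = 466/0.8604 = 542 kJ.

W_in ≈ 542 kJ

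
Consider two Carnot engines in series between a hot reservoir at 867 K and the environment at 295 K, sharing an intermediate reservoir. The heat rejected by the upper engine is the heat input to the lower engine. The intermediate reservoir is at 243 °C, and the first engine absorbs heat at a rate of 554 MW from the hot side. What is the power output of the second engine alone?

T_m = 243 °C → 243 + 273.15 = 516.15 K.
Heat entering the second stage: Q_m = Q_H·(T_m/T_H) = 554 × 516.15/867.00 = 330 MW.
Second-stage efficiency η₂ = 1 − T_C/T_m = 1 − 295.00/516.15 = 0.4285, so W₂ = η₂·Q_m = 141 MW.

Ẇ₂ ≈ 141 MW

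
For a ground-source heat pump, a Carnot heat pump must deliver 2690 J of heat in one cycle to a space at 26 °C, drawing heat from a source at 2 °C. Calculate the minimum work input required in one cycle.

T_H = 26 °C → 26 + 273.15 = 299.15 K.
T_C = 2 °C → 2 + 273.15 = 275.15 K.
For a reversible heat pump, COP_HP = T_H/(T_H − T_C) = 299.15/24.00 = 12.4646.
W = Q_H/COP_HP = 2690/12.4646 = 216 J.

W_in ≈ 216 J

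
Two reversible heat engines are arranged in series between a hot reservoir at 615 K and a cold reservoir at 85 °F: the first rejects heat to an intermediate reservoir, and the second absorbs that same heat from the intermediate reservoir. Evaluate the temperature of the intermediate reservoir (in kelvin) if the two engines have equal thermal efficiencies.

T_C = 85 °F → (85 − 32) × 5/9 = 29.44 °C = 302.59 K.
Equal efficiencies require 1 − T_m/T_H = 1 − T_C/T_m, i.e. T_m/T_H = T_C/T_m, so T_m = √(T_H·T_C) = √(615.00 × 302.59) = 431.4 K.

T_m ≈ 431.4 K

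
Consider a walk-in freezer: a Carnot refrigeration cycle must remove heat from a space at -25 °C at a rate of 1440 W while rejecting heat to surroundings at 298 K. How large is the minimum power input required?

T_C = -25 °C → -25 + 273.15 = 248.15 K.
For a reversible refrigerator, COP_R = T_C/(T_H − T_C) = 248.15/49.85 = 4.9779.
W = Q_C/COP_R = 1440/4.9779 = 289 W.

Ẇ_in ≈ 289 W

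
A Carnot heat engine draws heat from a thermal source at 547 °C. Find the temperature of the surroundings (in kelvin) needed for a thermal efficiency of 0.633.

T_H = 547 °C → 547 + 273.15 = 820.15 K.
From η = 1 − T_C/T_H, T_C = T_H·(1 − η) = 820.15 × (1 − 0.633) = 301 K.

T_C ≈ 301 K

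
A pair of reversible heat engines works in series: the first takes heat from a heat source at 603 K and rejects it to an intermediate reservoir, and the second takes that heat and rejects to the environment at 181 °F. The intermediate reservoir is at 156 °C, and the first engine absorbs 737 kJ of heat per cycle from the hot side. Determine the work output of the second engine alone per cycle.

W₂ ≈ 89.5 kJ

T_C = 181 °F → (181 − 32) × 5/9 = 82.78 °C = 355.93 K.
T_m = 156 °C → 156 + 273.15 = 429.15 K.
Heat entering the second stage: Q_m = Q_H·(T_m/T_H) = 737 × 429.15/603.00 = 525 kJ.
Second-stage efficiency η₂ = 1 − T_C/T_m = 1 − 355.93/429.15 = 0.1706, so W₂ = η₂·Q_m = 89.5 kJ.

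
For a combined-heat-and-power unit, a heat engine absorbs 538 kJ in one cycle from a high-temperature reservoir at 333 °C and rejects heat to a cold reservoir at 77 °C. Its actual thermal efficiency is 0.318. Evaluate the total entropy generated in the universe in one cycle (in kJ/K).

T_H = 333 °C → 333 + 273.15 = 606.15 K.
T_C = 77 °C → 77 + 273.15 = 350.15 K.
W = η·Q_H = 0.318 × 538 = 171.1 kJ, so Q_C = Q_H − W = 366.9 kJ.
Entropy balance on the reservoirs: −Q_H/T_H = -0.8876 kJ/K, +Q_C/T_C = 1.048 kJ/K.
ΔS_univ = −Q_H/T_H + Q_C/T_C = 0.160 kJ/K (> 0, since η = 0.318 < η_Carnot = 0.422).

ΔS_univ ≈ 0.160 kJ/K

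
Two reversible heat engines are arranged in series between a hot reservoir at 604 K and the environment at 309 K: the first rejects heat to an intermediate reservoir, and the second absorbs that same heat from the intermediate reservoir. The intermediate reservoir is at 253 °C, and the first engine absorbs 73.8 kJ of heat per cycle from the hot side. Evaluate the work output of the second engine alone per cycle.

W₂ ≈ 26.53 kJ

T_m = 253 °C → 253 + 273.15 = 526.15 K.
Heat entering the second stage: Q_m = Q_H·(T_m/T_H) = 73.8 × 526.15/604.00 = 64.29 kJ.
Second-stage efficiency η₂ = 1 − T_C/T_m = 1 − 309.00/526.15 = 0.4127, so W₂ = η₂·Q_m = 26.53 kJ.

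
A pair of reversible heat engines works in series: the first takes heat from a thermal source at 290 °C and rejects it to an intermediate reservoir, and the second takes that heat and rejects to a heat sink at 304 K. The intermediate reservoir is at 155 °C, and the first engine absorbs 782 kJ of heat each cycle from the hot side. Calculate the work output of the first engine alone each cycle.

T_H = 290 °C → 290 + 273.15 = 563.15 K.
T_m = 155 °C → 155 + 273.15 = 428.15 K.
First-stage efficiency η₁ = 1 − T_m/T_H = 1 − 428.15/563.15 = 0.2397.
W₁ = η₁·Q_H = 0.2397 × 782 = 187 kJ.

W₁ ≈ 187 kJ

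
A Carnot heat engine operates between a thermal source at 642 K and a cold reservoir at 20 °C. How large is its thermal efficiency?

η ≈ 0.543

T_C = 20 °C → 20 + 273.15 = 293.15 K.
η_rev = 1 − T_C/T_H = 1 − 293.15/642.00 = 0.543.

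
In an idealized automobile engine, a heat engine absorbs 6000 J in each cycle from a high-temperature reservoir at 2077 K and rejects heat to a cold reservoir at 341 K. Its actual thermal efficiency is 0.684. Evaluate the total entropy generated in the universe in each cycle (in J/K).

W = η·Q_H = 0.684 × 6000 = 4104 J, so Q_C = Q_H − W = 1896 J.
Reservoir entropy changes: ΔS_H = −Q_H/T_H = −6000/2077.00 = -2.889 J/K and ΔS_C = +Q_C/T_C = 1896/341.00 = 5.560 J/K.
ΔS_univ = −Q_H/T_H + Q_C/T_C = 2.67 J/K (> 0, since η = 0.684 < η_Carnot = 0.836).

ΔS_univ ≈ 2.67 J/K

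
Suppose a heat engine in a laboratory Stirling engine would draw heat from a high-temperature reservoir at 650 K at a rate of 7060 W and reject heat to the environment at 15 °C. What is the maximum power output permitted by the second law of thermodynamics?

Ẇ_max ≈ 3930 W

T_C = 15 °C → 15 + 273.15 = 288.15 K.
No engine can exceed the Carnot limit: η_max = 1 − T_C/T_H = 1 − 288.15/650.00 = 0.5567.
W_max = η_max · Q_H = 0.5567 × 7060 = 3930 W.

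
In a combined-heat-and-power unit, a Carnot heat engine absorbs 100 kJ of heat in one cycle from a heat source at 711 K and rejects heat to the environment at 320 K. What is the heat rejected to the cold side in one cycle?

For a reversible engine, η = 1 − T_C/T_H = 1 − 320.00/711.00 = 0.5499.
For a reversible cycle Q_C/Q_H = T_C/T_H, so Q_C = 100 × 320.00/711.00 = 45.01 kJ.

Q_C ≈ 45.01 kJ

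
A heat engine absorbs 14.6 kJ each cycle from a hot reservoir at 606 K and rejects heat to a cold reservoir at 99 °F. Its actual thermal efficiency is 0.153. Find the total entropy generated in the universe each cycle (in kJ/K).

T_C = 99 °F → (99 − 32) × 5/9 = 37.22 °C = 310.37 K.
W = η·Q_H = 0.153 × 14.6 = 2.234 kJ, so Q_C = Q_H − W = 12.37 kJ.
The hot reservoir loses entropy Q_H/T_H = 14.6/606.00 = 0.02409 kJ/K; the cold reservoir gains Q_C/T_C = 12.37/310.37 = 0.03984 kJ/K.
ΔS_univ = −Q_H/T_H + Q_C/T_C = 0.0158 kJ/K (> 0, since η = 0.153 < η_Carnot = 0.488).

ΔS_univ ≈ 0.0158 kJ/K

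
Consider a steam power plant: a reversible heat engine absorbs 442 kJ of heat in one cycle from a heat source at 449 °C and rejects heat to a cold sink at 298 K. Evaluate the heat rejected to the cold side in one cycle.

Q_C ≈ 182 kJ

T_H = 449 °C → 449 + 273.15 = 722.15 K.
Since the cycle is reversible, η = 1 − T_C/T_H = 1 − 298.00/722.15 = 0.5873.
For a reversible cycle Q_C/Q_H = T_C/T_H, so Q_C = 442 × 298.00/722.15 = 182 kJ.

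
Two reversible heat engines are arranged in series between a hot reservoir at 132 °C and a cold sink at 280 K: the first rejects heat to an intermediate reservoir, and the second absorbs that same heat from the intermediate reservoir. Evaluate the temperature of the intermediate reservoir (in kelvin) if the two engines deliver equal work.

T_m ≈ 343 K

T_H = 132 °C → 132 + 273.15 = 405.15 K.
For reversible stages Q_m = Q_H·(T_m/T_H). Setting W₁ = Q_H(1 − T_m/T_H) equal to W₂ = Q_m(1 − T_C/T_m) = Q_H·(T_m − T_C)/T_H gives T_H − T_m = T_m − T_C, so T_m = (T_H + T_C)/2 = (405.15 + 280.00)/2 = 343 K.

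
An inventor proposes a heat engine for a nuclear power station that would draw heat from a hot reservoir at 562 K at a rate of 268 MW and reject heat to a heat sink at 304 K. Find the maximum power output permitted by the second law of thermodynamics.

No engine can exceed the Carnot limit: η_max = 1 − T_C/T_H = 1 − 304.00/562.00 = 0.4591.
W_max = η_max · Q_H = 0.4591 × 268 = 123 MW.

Ẇ_max ≈ 123 MW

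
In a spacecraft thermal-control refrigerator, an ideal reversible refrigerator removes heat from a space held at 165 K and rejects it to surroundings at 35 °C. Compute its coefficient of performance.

T_H = 35 °C → 35 + 273.15 = 308.15 K.
The reversible coefficient of performance is COP_R = T_C/(T_H − T_C) = 165.00/(308.15 − 165.00) = 1.153.

COP_R ≈ 1.153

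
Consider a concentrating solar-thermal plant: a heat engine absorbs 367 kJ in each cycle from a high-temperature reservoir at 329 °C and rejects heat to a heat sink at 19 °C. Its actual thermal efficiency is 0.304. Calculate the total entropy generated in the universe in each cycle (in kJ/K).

T_H = 329 °C → 329 + 273.15 = 602.15 K.
T_C = 19 °C → 19 + 273.15 = 292.15 K.
W = η·Q_H = 0.304 × 367 = 111.6 kJ, so Q_C = Q_H − W = 255.4 kJ.
Entropy balance on the reservoirs: −Q_H/T_H = -0.6095 kJ/K, +Q_C/T_C = 0.8743 kJ/K.
ΔS_univ = −Q_H/T_H + Q_C/T_C = 0.265 kJ/K (> 0, since η = 0.304 < η_Carnot = 0.515).

ΔS_univ ≈ 0.265 kJ/K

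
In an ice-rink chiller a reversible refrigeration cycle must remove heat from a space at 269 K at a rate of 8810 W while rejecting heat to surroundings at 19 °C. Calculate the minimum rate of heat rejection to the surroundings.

T_H = 19 °C → 19 + 273.15 = 292.15 K.
For a reversible cycle Q_H/Q_C = T_H/T_C, so Q_H = Q_C·T_H/T_C = 8810 × 292.15/269.00 = 9570 W.

Q̇_H ≈ 9570 W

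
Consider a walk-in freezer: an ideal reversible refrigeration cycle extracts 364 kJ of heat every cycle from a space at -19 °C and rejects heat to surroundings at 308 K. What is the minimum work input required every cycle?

W_in ≈ 77.1 kJ

T_C = -19 °C → -19 + 273.15 = 254.15 K.
Carnot COP: COP_R = T_C/(T_H − T_C) = 254.15/53.85 = 4.7196.
W = Q_C/COP_R = 364/4.7196 = 77.1 kJ.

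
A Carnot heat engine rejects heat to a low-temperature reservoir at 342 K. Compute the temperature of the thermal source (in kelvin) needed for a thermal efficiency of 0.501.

From η = 1 − T_C/T_H, solving for T_H gives T_H = T_C/(1 − η) = 342.00/(1 − 0.501) = 685 K.

T_H ≈ 685 K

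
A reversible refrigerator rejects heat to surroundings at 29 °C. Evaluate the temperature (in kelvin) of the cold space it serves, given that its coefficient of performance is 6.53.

T_C ≈ 262 K

T_H = 29 °C → 29 + 273.15 = 302.15 K.
COP_R = T_C/(T_H − T_C) ⇒ T_C = T_H·COP_R/(1 + COP_R) = 302.15 × 6.53/(1 + 6.53) = 262 K.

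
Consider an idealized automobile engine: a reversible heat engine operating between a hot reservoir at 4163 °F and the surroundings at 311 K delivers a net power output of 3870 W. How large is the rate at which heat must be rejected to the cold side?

T_H = 4163 °F → (4163 − 32) × 5/9 = 2295.00 °C = 2568.15 K.
Since the cycle is reversible, η = 1 − T_C/T_H = 1 − 311.00/2568.15 = 0.8789.
Since Q_C/Q_H = T_C/T_H and Q_H = W/η, Q_C = W·T_C/(T_H − T_C) = 3870 × 311.00/2257.15 = 533.2 W.

Q̇_C ≈ 533.2 W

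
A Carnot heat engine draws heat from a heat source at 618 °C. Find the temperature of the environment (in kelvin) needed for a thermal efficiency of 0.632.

T_C ≈ 328 K

T_H = 618 °C → 618 + 273.15 = 891.15 K.
From η = 1 − T_C/T_H, T_C = T_H·(1 − η) = 891.15 × (1 − 0.632) = 328 K.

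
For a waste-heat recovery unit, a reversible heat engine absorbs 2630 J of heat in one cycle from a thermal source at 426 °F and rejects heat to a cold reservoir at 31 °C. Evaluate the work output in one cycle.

T_H = 426 °F → (426 − 32) × 5/9 = 218.89 °C = 492.04 K.
T_C = 31 °C → 31 + 273.15 = 304.15 K.
The Carnot efficiency is η = 1 − T_C/T_H = 1 − 304.15/492.04 = 0.3819.
W = η·Q_H = 0.3819 × 2630 = 1000 J.

W ≈ 1000 J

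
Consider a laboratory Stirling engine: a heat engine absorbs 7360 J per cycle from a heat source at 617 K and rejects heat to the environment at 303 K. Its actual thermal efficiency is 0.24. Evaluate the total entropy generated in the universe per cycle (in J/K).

W = η·Q_H = 0.24 × 7360 = 1766 J, so Q_C = Q_H − W = 5594 J.
Entropy balance on the reservoirs: −Q_H/T_H = -11.93 J/K, +Q_C/T_C = 18.46 J/K.
ΔS_univ = −Q_H/T_H + Q_C/T_C = 6.53 J/K (> 0, since η = 0.24 < η_Carnot = 0.509).

ΔS_univ ≈ 6.53 J/K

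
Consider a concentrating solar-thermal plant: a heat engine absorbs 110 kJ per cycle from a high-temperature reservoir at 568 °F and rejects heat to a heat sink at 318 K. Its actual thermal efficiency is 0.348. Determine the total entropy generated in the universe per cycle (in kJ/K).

T_H = 568 °F → (568 − 32) × 5/9 = 297.78 °C = 570.93 K.
W = η·Q_H = 0.348 × 110 = 38.28 kJ, so Q_C = Q_H − W = 71.72 kJ.
Entropy balance on the reservoirs: −Q_H/T_H = -0.1927 kJ/K, +Q_C/T_C = 0.2255 kJ/K.
ΔS_univ = −Q_H/T_H + Q_C/T_C = 0.0329 kJ/K (> 0, since η = 0.348 < η_Carnot = 0.443).

ΔS_univ ≈ 0.0329 kJ/K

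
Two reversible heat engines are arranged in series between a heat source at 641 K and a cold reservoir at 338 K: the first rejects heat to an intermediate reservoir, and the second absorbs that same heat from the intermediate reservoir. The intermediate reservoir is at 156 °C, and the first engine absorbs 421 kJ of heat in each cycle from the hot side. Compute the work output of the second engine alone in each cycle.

T_m = 156 °C → 156 + 273.15 = 429.15 K.
Heat entering the second stage: Q_m = Q_H·(T_m/T_H) = 421 × 429.15/641.00 = 282 kJ.
Second-stage efficiency η₂ = 1 − T_C/T_m = 1 − 338.00/429.15 = 0.2124, so W₂ = η₂·Q_m = 59.9 kJ.

W₂ ≈ 59.9 kJ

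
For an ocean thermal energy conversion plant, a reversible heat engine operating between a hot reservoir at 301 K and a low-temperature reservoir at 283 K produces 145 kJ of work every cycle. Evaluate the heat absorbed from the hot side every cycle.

Q_H ≈ 2425 kJ

The Carnot efficiency is η = 1 − T_C/T_H = 1 − 283.00/301.00 = 0.0598.
Q_H = W/η = 145/0.0598 = 2425 kJ.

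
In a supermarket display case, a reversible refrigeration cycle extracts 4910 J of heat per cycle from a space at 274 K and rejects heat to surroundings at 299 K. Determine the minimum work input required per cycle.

W_in ≈ 448 J

For a reversible refrigerator, COP_R = T_C/(T_H − T_C) = 274.00/25.00 = 10.9600.
W = Q_C/COP_R = 4910/10.9600 = 448 J.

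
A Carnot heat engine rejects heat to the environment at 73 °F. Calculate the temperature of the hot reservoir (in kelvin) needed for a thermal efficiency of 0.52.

T_H ≈ 616.5 K

T_C = 73 °F → (73 − 32) × 5/9 = 22.78 °C = 295.93 K.
From η = 1 − T_C/T_H, solving for T_H gives T_H = T_C/(1 − η) = 295.93/(1 − 0.52) = 616.5 K.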